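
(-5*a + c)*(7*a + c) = -35*a^2 + 2*a*c + c^2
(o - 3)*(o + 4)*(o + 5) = o^3 + 6*o^2 - 7*o - 60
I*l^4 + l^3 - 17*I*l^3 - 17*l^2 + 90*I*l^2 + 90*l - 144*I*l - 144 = (l - 8)*(l - 6)*(l - 3)*(I*l + 1)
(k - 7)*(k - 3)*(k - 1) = k^3 - 11*k^2 + 31*k - 21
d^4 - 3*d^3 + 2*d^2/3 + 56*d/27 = d*(d - 7/3)*(d - 4/3)*(d + 2/3)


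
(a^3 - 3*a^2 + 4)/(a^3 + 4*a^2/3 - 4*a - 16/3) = 3*(a^2 - a - 2)/(3*a^2 + 10*a + 8)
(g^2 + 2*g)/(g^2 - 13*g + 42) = g*(g + 2)/(g^2 - 13*g + 42)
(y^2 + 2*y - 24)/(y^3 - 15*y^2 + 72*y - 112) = (y + 6)/(y^2 - 11*y + 28)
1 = 1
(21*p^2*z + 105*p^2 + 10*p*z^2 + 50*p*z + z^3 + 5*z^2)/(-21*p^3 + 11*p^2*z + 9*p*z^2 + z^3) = (z + 5)/(-p + z)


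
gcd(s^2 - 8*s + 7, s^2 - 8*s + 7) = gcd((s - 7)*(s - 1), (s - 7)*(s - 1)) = s^2 - 8*s + 7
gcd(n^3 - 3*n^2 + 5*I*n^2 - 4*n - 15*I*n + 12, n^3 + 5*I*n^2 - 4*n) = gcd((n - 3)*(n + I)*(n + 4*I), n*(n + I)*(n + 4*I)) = n^2 + 5*I*n - 4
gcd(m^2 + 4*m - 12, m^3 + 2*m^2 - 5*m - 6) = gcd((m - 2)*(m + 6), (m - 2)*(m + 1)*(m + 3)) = m - 2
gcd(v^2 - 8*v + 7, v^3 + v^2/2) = 1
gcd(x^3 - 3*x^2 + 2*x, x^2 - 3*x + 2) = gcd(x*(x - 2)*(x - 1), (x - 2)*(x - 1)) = x^2 - 3*x + 2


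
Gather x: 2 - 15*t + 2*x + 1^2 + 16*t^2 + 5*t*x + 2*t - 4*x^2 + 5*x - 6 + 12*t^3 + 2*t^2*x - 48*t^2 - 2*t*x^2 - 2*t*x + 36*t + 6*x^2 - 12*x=12*t^3 - 32*t^2 + 23*t + x^2*(2 - 2*t) + x*(2*t^2 + 3*t - 5) - 3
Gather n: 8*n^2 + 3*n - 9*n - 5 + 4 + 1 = 8*n^2 - 6*n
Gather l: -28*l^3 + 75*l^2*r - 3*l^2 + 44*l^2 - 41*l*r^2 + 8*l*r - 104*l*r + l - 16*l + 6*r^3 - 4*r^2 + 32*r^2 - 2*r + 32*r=-28*l^3 + l^2*(75*r + 41) + l*(-41*r^2 - 96*r - 15) + 6*r^3 + 28*r^2 + 30*r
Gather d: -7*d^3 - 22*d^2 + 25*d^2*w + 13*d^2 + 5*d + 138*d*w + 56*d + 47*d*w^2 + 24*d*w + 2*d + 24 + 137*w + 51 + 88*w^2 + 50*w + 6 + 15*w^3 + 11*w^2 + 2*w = -7*d^3 + d^2*(25*w - 9) + d*(47*w^2 + 162*w + 63) + 15*w^3 + 99*w^2 + 189*w + 81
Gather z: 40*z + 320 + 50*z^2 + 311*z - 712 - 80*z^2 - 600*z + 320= -30*z^2 - 249*z - 72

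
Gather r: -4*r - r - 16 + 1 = -5*r - 15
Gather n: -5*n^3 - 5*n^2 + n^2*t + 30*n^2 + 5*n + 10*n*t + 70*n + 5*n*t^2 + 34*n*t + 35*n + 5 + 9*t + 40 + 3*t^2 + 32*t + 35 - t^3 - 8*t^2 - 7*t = -5*n^3 + n^2*(t + 25) + n*(5*t^2 + 44*t + 110) - t^3 - 5*t^2 + 34*t + 80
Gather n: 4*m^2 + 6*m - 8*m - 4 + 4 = 4*m^2 - 2*m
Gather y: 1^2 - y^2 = 1 - y^2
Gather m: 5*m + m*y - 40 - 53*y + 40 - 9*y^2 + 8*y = m*(y + 5) - 9*y^2 - 45*y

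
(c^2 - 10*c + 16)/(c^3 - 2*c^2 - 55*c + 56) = (c - 2)/(c^2 + 6*c - 7)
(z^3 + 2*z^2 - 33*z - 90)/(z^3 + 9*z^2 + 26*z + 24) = (z^2 - z - 30)/(z^2 + 6*z + 8)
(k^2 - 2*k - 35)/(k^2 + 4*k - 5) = (k - 7)/(k - 1)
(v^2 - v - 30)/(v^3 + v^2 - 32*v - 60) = 1/(v + 2)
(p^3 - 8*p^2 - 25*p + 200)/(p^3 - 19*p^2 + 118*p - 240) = (p + 5)/(p - 6)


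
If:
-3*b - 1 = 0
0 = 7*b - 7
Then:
No Solution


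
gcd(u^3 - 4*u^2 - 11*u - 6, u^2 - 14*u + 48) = u - 6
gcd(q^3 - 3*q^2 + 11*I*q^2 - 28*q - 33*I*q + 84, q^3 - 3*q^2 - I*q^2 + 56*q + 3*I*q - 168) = q^2 + q*(-3 + 7*I) - 21*I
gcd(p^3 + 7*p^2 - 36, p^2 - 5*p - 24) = p + 3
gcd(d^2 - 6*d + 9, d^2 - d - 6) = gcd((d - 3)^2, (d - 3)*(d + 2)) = d - 3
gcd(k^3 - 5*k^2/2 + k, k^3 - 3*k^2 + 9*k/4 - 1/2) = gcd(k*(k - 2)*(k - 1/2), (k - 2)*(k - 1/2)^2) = k^2 - 5*k/2 + 1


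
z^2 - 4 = (z - 2)*(z + 2)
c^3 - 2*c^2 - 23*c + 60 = (c - 4)*(c - 3)*(c + 5)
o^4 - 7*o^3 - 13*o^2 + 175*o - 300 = (o - 5)*(o - 4)*(o - 3)*(o + 5)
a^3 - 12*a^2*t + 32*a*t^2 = a*(a - 8*t)*(a - 4*t)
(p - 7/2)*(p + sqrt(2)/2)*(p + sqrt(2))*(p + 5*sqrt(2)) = p^4 - 7*p^3/2 + 13*sqrt(2)*p^3/2 - 91*sqrt(2)*p^2/4 + 16*p^2 - 56*p + 5*sqrt(2)*p - 35*sqrt(2)/2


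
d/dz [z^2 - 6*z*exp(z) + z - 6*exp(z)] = -6*z*exp(z) + 2*z - 12*exp(z) + 1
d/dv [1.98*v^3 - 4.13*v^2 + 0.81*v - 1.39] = 5.94*v^2 - 8.26*v + 0.81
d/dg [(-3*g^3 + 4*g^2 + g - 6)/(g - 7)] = (-6*g^3 + 67*g^2 - 56*g - 1)/(g^2 - 14*g + 49)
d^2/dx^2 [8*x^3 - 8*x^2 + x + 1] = 48*x - 16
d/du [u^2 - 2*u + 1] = 2*u - 2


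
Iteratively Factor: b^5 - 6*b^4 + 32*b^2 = (b - 4)*(b^4 - 2*b^3 - 8*b^2) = (b - 4)*(b + 2)*(b^3 - 4*b^2) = (b - 4)^2*(b + 2)*(b^2) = b*(b - 4)^2*(b + 2)*(b)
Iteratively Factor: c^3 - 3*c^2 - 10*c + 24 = (c - 2)*(c^2 - c - 12) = (c - 2)*(c + 3)*(c - 4)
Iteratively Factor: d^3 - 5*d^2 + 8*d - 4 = (d - 2)*(d^2 - 3*d + 2) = (d - 2)*(d - 1)*(d - 2)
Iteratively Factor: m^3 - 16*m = (m + 4)*(m^2 - 4*m) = m*(m + 4)*(m - 4)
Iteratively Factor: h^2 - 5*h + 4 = (h - 1)*(h - 4)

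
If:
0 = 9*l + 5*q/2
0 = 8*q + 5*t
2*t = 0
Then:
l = 0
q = 0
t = 0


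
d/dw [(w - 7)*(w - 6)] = 2*w - 13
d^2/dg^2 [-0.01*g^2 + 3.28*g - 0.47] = -0.0200000000000000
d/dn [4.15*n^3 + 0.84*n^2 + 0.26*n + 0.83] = 12.45*n^2 + 1.68*n + 0.26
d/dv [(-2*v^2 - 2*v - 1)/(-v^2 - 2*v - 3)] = 2*(v^2 + 5*v + 2)/(v^4 + 4*v^3 + 10*v^2 + 12*v + 9)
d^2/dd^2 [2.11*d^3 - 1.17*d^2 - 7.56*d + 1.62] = 12.66*d - 2.34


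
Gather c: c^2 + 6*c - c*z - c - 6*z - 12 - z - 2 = c^2 + c*(5 - z) - 7*z - 14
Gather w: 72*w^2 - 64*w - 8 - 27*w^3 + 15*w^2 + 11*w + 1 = -27*w^3 + 87*w^2 - 53*w - 7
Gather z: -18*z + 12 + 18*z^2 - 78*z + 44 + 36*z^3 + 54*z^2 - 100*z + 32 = 36*z^3 + 72*z^2 - 196*z + 88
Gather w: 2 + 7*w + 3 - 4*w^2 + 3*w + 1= -4*w^2 + 10*w + 6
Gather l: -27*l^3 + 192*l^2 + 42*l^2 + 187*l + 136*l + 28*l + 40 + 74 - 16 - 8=-27*l^3 + 234*l^2 + 351*l + 90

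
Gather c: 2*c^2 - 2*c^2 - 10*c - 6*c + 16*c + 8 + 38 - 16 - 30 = 0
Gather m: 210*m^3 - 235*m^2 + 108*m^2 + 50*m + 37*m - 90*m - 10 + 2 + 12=210*m^3 - 127*m^2 - 3*m + 4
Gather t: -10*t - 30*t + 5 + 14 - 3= 16 - 40*t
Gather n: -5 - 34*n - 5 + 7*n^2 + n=7*n^2 - 33*n - 10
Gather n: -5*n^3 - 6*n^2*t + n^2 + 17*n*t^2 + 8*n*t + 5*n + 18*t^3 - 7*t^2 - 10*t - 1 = -5*n^3 + n^2*(1 - 6*t) + n*(17*t^2 + 8*t + 5) + 18*t^3 - 7*t^2 - 10*t - 1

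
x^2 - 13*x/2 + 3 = (x - 6)*(x - 1/2)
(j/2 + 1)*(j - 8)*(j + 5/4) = j^3/2 - 19*j^2/8 - 47*j/4 - 10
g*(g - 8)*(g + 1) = g^3 - 7*g^2 - 8*g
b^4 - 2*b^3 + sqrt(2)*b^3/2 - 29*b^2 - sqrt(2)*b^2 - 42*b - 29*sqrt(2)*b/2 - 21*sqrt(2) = (b - 7)*(b + 2)*(b + 3)*(b + sqrt(2)/2)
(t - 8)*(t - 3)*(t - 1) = t^3 - 12*t^2 + 35*t - 24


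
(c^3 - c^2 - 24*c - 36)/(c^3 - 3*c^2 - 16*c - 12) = (c + 3)/(c + 1)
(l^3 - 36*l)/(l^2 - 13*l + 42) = l*(l + 6)/(l - 7)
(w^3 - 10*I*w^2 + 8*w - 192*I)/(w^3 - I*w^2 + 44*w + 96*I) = (w - 6*I)/(w + 3*I)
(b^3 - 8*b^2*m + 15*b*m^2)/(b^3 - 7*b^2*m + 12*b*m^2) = (b - 5*m)/(b - 4*m)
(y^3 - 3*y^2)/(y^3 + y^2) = (y - 3)/(y + 1)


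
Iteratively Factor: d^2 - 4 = (d + 2)*(d - 2)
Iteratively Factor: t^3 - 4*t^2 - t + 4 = (t - 1)*(t^2 - 3*t - 4) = (t - 4)*(t - 1)*(t + 1)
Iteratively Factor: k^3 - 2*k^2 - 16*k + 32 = (k - 2)*(k^2 - 16) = (k - 2)*(k + 4)*(k - 4)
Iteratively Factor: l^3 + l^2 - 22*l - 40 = (l - 5)*(l^2 + 6*l + 8) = (l - 5)*(l + 4)*(l + 2)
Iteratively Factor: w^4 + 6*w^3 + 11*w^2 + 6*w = (w + 1)*(w^3 + 5*w^2 + 6*w) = (w + 1)*(w + 2)*(w^2 + 3*w) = w*(w + 1)*(w + 2)*(w + 3)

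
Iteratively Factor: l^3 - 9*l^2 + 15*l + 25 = (l - 5)*(l^2 - 4*l - 5) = (l - 5)*(l + 1)*(l - 5)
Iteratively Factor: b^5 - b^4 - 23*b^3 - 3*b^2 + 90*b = (b + 3)*(b^4 - 4*b^3 - 11*b^2 + 30*b) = (b + 3)^2*(b^3 - 7*b^2 + 10*b) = (b - 5)*(b + 3)^2*(b^2 - 2*b) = b*(b - 5)*(b + 3)^2*(b - 2)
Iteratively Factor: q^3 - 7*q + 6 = (q + 3)*(q^2 - 3*q + 2) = (q - 2)*(q + 3)*(q - 1)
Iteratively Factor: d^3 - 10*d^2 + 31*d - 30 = (d - 2)*(d^2 - 8*d + 15) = (d - 5)*(d - 2)*(d - 3)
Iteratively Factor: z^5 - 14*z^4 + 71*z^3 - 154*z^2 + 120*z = (z - 3)*(z^4 - 11*z^3 + 38*z^2 - 40*z) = (z - 5)*(z - 3)*(z^3 - 6*z^2 + 8*z) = z*(z - 5)*(z - 3)*(z^2 - 6*z + 8) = z*(z - 5)*(z - 3)*(z - 2)*(z - 4)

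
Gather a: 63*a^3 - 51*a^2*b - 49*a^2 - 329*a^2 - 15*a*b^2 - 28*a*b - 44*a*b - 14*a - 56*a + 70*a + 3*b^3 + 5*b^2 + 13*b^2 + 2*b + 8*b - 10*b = 63*a^3 + a^2*(-51*b - 378) + a*(-15*b^2 - 72*b) + 3*b^3 + 18*b^2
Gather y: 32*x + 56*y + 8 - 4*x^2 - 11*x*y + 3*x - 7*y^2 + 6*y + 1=-4*x^2 + 35*x - 7*y^2 + y*(62 - 11*x) + 9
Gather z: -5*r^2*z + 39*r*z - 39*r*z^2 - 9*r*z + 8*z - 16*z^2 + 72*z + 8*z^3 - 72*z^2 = 8*z^3 + z^2*(-39*r - 88) + z*(-5*r^2 + 30*r + 80)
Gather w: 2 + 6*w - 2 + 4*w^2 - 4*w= 4*w^2 + 2*w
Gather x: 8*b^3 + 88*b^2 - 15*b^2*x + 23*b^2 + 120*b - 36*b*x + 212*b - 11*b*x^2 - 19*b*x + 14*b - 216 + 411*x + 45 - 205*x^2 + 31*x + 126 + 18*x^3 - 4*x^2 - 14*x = 8*b^3 + 111*b^2 + 346*b + 18*x^3 + x^2*(-11*b - 209) + x*(-15*b^2 - 55*b + 428) - 45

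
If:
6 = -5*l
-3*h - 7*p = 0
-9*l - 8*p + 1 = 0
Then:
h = -413/120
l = -6/5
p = 59/40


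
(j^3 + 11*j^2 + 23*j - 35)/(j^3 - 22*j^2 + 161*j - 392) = (j^3 + 11*j^2 + 23*j - 35)/(j^3 - 22*j^2 + 161*j - 392)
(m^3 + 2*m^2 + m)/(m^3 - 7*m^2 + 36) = m*(m^2 + 2*m + 1)/(m^3 - 7*m^2 + 36)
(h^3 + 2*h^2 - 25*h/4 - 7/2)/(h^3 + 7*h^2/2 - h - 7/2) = (h^2 - 3*h/2 - 1)/(h^2 - 1)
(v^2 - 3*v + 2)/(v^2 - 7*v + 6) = (v - 2)/(v - 6)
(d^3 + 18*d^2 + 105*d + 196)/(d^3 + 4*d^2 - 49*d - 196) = (d + 7)/(d - 7)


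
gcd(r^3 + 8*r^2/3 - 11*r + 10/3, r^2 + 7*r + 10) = r + 5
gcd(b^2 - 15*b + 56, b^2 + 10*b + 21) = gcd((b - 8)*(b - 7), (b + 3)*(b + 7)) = 1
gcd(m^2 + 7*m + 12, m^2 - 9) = m + 3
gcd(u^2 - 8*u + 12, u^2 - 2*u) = u - 2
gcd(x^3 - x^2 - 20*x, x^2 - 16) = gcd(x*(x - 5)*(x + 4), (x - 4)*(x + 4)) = x + 4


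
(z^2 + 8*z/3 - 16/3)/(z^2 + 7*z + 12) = (z - 4/3)/(z + 3)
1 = 1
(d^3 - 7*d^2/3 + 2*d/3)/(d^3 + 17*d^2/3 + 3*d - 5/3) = d*(d - 2)/(d^2 + 6*d + 5)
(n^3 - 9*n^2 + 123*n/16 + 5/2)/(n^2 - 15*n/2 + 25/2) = (16*n^3 - 144*n^2 + 123*n + 40)/(8*(2*n^2 - 15*n + 25))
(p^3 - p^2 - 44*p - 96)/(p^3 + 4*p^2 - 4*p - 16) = (p^2 - 5*p - 24)/(p^2 - 4)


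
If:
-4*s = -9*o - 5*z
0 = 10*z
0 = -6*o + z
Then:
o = 0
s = 0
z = 0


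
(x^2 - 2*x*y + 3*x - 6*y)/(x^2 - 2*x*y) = (x + 3)/x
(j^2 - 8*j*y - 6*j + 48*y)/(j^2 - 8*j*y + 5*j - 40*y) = (j - 6)/(j + 5)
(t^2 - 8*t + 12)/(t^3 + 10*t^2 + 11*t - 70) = (t - 6)/(t^2 + 12*t + 35)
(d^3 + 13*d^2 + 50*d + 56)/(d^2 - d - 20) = (d^2 + 9*d + 14)/(d - 5)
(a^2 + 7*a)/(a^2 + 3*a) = (a + 7)/(a + 3)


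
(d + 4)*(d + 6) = d^2 + 10*d + 24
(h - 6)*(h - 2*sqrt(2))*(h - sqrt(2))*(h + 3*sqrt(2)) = h^4 - 6*h^3 - 14*h^2 + 12*sqrt(2)*h + 84*h - 72*sqrt(2)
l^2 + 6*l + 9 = (l + 3)^2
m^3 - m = m*(m - 1)*(m + 1)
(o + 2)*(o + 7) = o^2 + 9*o + 14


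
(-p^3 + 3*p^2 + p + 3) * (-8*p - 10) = 8*p^4 - 14*p^3 - 38*p^2 - 34*p - 30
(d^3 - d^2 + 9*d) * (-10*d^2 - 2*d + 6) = -10*d^5 + 8*d^4 - 82*d^3 - 24*d^2 + 54*d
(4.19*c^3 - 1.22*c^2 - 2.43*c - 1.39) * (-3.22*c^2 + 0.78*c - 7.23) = -13.4918*c^5 + 7.1966*c^4 - 23.4207*c^3 + 11.401*c^2 + 16.4847*c + 10.0497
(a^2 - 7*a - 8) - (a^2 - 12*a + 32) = 5*a - 40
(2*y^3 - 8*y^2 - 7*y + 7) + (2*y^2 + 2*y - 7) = 2*y^3 - 6*y^2 - 5*y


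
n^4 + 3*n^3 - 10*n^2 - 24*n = n*(n - 3)*(n + 2)*(n + 4)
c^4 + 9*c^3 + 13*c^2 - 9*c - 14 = (c - 1)*(c + 1)*(c + 2)*(c + 7)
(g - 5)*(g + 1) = g^2 - 4*g - 5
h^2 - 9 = (h - 3)*(h + 3)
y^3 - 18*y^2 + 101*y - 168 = (y - 8)*(y - 7)*(y - 3)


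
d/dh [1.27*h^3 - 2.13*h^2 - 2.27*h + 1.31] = 3.81*h^2 - 4.26*h - 2.27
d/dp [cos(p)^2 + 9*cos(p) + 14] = -(2*cos(p) + 9)*sin(p)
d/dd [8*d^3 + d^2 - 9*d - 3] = 24*d^2 + 2*d - 9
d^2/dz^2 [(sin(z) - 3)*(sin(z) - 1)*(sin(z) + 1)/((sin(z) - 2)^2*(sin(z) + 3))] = 2*(sin(z)^6 - 9*sin(z)^5 + 57*sin(z)^4 - 44*sin(z)^3 + 105*sin(z)^2 - 3*sin(z) - 75)/((sin(z) - 2)^4*(sin(z) + 3)^3)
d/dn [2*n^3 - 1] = 6*n^2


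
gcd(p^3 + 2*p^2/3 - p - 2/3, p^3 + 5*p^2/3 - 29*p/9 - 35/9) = p + 1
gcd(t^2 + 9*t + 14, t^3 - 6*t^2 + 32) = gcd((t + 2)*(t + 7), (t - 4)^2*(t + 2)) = t + 2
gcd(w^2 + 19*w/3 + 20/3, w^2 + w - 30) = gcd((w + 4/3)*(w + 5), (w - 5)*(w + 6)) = 1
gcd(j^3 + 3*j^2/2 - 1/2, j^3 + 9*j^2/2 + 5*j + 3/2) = j + 1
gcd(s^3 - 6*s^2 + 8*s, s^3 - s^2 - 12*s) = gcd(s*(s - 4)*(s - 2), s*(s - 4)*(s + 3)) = s^2 - 4*s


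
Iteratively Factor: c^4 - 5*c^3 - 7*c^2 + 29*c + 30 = (c - 3)*(c^3 - 2*c^2 - 13*c - 10) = (c - 3)*(c + 1)*(c^2 - 3*c - 10) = (c - 5)*(c - 3)*(c + 1)*(c + 2)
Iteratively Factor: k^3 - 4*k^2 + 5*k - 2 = (k - 1)*(k^2 - 3*k + 2) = (k - 2)*(k - 1)*(k - 1)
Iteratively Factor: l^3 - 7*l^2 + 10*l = (l)*(l^2 - 7*l + 10) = l*(l - 5)*(l - 2)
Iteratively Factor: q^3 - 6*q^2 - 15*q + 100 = (q - 5)*(q^2 - q - 20) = (q - 5)*(q + 4)*(q - 5)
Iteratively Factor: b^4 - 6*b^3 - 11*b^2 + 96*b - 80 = (b - 1)*(b^3 - 5*b^2 - 16*b + 80) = (b - 5)*(b - 1)*(b^2 - 16) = (b - 5)*(b - 4)*(b - 1)*(b + 4)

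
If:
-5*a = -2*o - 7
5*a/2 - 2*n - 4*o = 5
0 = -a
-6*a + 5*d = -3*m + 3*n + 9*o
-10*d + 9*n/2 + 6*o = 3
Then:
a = 0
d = -3/8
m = -43/8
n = 9/2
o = -7/2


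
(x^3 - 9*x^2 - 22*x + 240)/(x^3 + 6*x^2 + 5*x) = (x^2 - 14*x + 48)/(x*(x + 1))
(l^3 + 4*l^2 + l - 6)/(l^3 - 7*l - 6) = (l^2 + 2*l - 3)/(l^2 - 2*l - 3)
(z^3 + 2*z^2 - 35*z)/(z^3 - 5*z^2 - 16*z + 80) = z*(z + 7)/(z^2 - 16)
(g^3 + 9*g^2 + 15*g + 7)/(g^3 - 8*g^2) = (g^3 + 9*g^2 + 15*g + 7)/(g^2*(g - 8))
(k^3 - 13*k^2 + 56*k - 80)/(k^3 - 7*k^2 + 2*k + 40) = (k - 4)/(k + 2)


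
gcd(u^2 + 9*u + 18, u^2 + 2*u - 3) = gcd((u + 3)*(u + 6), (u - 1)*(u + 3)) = u + 3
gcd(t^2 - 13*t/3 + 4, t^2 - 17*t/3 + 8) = t - 3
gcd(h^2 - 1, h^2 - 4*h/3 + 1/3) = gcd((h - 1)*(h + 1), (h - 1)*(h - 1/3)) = h - 1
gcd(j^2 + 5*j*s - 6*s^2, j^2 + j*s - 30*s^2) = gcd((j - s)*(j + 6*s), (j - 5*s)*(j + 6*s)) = j + 6*s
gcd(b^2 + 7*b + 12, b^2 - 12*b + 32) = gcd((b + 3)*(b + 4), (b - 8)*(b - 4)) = 1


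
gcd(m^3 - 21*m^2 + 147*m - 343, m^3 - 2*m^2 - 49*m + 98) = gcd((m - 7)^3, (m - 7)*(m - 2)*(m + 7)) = m - 7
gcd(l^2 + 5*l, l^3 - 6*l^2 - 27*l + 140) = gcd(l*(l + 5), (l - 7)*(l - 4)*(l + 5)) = l + 5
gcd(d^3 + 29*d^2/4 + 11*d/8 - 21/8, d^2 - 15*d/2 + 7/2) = d - 1/2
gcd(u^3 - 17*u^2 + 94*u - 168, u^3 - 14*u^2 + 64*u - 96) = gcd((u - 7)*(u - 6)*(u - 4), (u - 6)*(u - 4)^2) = u^2 - 10*u + 24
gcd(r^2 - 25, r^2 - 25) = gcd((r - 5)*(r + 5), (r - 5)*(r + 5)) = r^2 - 25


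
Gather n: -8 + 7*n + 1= 7*n - 7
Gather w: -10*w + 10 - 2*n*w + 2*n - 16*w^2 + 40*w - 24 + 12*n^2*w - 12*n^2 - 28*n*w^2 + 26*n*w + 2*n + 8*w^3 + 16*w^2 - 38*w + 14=-12*n^2 - 28*n*w^2 + 4*n + 8*w^3 + w*(12*n^2 + 24*n - 8)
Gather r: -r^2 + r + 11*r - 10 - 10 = -r^2 + 12*r - 20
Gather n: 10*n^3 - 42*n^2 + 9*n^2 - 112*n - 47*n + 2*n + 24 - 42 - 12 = 10*n^3 - 33*n^2 - 157*n - 30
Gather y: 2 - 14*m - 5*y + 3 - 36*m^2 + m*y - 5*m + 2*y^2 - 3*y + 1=-36*m^2 - 19*m + 2*y^2 + y*(m - 8) + 6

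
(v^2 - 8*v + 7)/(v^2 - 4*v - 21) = (v - 1)/(v + 3)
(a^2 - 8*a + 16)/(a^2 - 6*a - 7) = (-a^2 + 8*a - 16)/(-a^2 + 6*a + 7)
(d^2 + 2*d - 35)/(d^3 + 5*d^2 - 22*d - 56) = (d - 5)/(d^2 - 2*d - 8)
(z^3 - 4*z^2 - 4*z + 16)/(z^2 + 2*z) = z - 6 + 8/z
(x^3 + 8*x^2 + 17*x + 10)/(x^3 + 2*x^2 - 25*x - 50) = (x + 1)/(x - 5)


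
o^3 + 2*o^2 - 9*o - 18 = (o - 3)*(o + 2)*(o + 3)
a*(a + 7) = a^2 + 7*a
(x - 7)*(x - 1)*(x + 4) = x^3 - 4*x^2 - 25*x + 28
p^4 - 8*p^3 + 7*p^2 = p^2*(p - 7)*(p - 1)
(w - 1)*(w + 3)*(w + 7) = w^3 + 9*w^2 + 11*w - 21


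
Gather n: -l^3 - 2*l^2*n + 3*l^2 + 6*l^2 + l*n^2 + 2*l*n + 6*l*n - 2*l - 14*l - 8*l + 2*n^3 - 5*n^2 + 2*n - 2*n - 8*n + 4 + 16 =-l^3 + 9*l^2 - 24*l + 2*n^3 + n^2*(l - 5) + n*(-2*l^2 + 8*l - 8) + 20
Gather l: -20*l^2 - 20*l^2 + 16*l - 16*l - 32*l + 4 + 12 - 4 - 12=-40*l^2 - 32*l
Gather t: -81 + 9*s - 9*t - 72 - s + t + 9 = 8*s - 8*t - 144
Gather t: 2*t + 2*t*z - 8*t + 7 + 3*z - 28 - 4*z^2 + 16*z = t*(2*z - 6) - 4*z^2 + 19*z - 21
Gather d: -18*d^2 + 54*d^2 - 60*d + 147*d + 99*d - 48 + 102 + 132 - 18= 36*d^2 + 186*d + 168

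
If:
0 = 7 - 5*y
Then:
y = 7/5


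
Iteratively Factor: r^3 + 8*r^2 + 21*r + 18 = (r + 3)*(r^2 + 5*r + 6) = (r + 2)*(r + 3)*(r + 3)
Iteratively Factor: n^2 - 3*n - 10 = (n + 2)*(n - 5)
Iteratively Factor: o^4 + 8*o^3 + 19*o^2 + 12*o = (o)*(o^3 + 8*o^2 + 19*o + 12) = o*(o + 1)*(o^2 + 7*o + 12) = o*(o + 1)*(o + 3)*(o + 4)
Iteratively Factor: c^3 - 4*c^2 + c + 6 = (c + 1)*(c^2 - 5*c + 6) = (c - 2)*(c + 1)*(c - 3)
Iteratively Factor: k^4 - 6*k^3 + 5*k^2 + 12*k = (k + 1)*(k^3 - 7*k^2 + 12*k) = (k - 4)*(k + 1)*(k^2 - 3*k) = (k - 4)*(k - 3)*(k + 1)*(k)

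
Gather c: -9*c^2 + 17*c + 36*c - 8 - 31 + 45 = -9*c^2 + 53*c + 6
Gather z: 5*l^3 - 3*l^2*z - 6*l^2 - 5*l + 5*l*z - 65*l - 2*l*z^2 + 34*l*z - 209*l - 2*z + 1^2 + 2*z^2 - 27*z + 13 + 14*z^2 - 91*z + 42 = 5*l^3 - 6*l^2 - 279*l + z^2*(16 - 2*l) + z*(-3*l^2 + 39*l - 120) + 56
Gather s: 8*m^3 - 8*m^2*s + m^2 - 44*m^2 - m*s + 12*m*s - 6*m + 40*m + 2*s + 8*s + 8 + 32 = 8*m^3 - 43*m^2 + 34*m + s*(-8*m^2 + 11*m + 10) + 40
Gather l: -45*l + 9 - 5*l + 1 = 10 - 50*l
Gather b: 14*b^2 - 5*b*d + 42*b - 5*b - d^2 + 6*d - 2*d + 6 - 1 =14*b^2 + b*(37 - 5*d) - d^2 + 4*d + 5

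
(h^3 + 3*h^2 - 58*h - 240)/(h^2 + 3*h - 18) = (h^2 - 3*h - 40)/(h - 3)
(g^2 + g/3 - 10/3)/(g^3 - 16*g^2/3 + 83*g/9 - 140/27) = 9*(g + 2)/(9*g^2 - 33*g + 28)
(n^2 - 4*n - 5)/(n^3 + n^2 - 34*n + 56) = (n^2 - 4*n - 5)/(n^3 + n^2 - 34*n + 56)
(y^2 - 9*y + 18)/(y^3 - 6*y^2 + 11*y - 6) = (y - 6)/(y^2 - 3*y + 2)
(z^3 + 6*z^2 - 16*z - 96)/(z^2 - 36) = (z^2 - 16)/(z - 6)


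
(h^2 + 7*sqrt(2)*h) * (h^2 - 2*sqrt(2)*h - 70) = h^4 + 5*sqrt(2)*h^3 - 98*h^2 - 490*sqrt(2)*h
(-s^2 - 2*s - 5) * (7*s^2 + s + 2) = -7*s^4 - 15*s^3 - 39*s^2 - 9*s - 10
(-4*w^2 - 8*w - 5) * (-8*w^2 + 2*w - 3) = 32*w^4 + 56*w^3 + 36*w^2 + 14*w + 15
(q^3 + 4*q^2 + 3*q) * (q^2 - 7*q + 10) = q^5 - 3*q^4 - 15*q^3 + 19*q^2 + 30*q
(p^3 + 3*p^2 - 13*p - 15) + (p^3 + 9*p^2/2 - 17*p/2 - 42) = 2*p^3 + 15*p^2/2 - 43*p/2 - 57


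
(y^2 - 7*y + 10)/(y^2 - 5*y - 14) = (-y^2 + 7*y - 10)/(-y^2 + 5*y + 14)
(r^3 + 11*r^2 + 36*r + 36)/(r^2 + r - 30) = (r^2 + 5*r + 6)/(r - 5)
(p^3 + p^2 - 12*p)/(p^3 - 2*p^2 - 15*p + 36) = p/(p - 3)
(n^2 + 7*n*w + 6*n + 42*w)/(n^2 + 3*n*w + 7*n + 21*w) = (n^2 + 7*n*w + 6*n + 42*w)/(n^2 + 3*n*w + 7*n + 21*w)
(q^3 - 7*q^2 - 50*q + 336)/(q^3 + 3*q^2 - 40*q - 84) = (q - 8)/(q + 2)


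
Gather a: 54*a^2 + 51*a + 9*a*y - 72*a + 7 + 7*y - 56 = 54*a^2 + a*(9*y - 21) + 7*y - 49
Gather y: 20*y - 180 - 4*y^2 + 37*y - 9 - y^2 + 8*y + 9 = -5*y^2 + 65*y - 180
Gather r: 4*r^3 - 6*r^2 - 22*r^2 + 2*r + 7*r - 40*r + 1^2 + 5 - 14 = 4*r^3 - 28*r^2 - 31*r - 8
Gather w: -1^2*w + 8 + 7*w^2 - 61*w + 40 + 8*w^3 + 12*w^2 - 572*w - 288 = 8*w^3 + 19*w^2 - 634*w - 240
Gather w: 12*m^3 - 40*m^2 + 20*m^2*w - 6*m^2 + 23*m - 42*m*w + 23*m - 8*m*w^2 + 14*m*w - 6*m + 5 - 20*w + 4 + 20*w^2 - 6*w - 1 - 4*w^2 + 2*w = 12*m^3 - 46*m^2 + 40*m + w^2*(16 - 8*m) + w*(20*m^2 - 28*m - 24) + 8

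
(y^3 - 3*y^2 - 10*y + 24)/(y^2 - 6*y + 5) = (y^3 - 3*y^2 - 10*y + 24)/(y^2 - 6*y + 5)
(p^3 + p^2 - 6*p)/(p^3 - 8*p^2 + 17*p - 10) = p*(p + 3)/(p^2 - 6*p + 5)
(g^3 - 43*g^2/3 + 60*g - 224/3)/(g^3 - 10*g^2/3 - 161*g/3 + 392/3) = (g - 4)/(g + 7)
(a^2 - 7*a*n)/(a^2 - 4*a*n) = (a - 7*n)/(a - 4*n)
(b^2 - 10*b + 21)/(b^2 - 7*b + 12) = (b - 7)/(b - 4)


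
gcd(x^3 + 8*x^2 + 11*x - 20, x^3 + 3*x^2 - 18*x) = 1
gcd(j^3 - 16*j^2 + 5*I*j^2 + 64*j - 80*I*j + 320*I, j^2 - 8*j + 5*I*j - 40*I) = j^2 + j*(-8 + 5*I) - 40*I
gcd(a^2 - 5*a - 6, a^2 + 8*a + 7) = a + 1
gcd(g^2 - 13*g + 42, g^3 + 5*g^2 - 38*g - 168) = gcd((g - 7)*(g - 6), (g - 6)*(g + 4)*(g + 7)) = g - 6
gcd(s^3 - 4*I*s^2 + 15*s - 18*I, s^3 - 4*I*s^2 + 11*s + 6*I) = s - 6*I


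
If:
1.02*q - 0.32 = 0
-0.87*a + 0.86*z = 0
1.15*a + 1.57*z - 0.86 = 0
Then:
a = 0.31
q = 0.31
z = 0.32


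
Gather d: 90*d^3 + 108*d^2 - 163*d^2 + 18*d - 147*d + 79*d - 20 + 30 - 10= 90*d^3 - 55*d^2 - 50*d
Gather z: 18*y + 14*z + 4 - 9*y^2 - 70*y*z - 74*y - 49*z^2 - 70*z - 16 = -9*y^2 - 56*y - 49*z^2 + z*(-70*y - 56) - 12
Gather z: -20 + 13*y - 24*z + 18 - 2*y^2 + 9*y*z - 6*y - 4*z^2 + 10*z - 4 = -2*y^2 + 7*y - 4*z^2 + z*(9*y - 14) - 6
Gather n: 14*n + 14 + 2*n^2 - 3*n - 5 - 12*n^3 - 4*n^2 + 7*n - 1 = -12*n^3 - 2*n^2 + 18*n + 8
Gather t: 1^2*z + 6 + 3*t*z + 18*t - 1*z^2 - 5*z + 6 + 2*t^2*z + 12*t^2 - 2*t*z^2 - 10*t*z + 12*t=t^2*(2*z + 12) + t*(-2*z^2 - 7*z + 30) - z^2 - 4*z + 12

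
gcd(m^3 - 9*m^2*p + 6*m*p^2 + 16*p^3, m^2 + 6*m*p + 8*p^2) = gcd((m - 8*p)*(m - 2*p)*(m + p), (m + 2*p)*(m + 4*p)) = 1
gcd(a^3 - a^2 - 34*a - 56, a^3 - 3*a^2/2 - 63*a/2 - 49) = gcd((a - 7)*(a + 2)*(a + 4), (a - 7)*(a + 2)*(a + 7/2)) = a^2 - 5*a - 14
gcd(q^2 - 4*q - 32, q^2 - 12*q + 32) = q - 8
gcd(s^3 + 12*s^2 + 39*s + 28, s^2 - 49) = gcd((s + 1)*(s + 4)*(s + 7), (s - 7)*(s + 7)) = s + 7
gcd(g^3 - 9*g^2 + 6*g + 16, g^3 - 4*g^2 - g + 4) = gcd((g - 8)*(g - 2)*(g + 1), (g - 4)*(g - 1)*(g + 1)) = g + 1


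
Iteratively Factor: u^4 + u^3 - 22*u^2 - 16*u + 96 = (u + 3)*(u^3 - 2*u^2 - 16*u + 32) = (u - 2)*(u + 3)*(u^2 - 16) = (u - 4)*(u - 2)*(u + 3)*(u + 4)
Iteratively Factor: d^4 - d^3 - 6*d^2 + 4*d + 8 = (d - 2)*(d^3 + d^2 - 4*d - 4) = (d - 2)*(d + 2)*(d^2 - d - 2) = (d - 2)^2*(d + 2)*(d + 1)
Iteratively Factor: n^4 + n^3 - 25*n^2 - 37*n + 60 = (n + 3)*(n^3 - 2*n^2 - 19*n + 20) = (n - 5)*(n + 3)*(n^2 + 3*n - 4) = (n - 5)*(n - 1)*(n + 3)*(n + 4)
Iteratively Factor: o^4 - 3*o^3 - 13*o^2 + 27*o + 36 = (o - 3)*(o^3 - 13*o - 12) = (o - 4)*(o - 3)*(o^2 + 4*o + 3) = (o - 4)*(o - 3)*(o + 3)*(o + 1)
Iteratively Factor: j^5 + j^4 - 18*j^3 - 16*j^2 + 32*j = (j - 1)*(j^4 + 2*j^3 - 16*j^2 - 32*j) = j*(j - 1)*(j^3 + 2*j^2 - 16*j - 32) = j*(j - 4)*(j - 1)*(j^2 + 6*j + 8) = j*(j - 4)*(j - 1)*(j + 2)*(j + 4)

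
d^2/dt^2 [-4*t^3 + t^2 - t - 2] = 2 - 24*t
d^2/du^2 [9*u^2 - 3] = 18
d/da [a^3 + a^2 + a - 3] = 3*a^2 + 2*a + 1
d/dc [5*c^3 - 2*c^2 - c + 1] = 15*c^2 - 4*c - 1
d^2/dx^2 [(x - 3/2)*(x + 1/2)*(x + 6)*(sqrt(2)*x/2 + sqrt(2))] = sqrt(2)*(24*x^2 + 84*x + 13)/4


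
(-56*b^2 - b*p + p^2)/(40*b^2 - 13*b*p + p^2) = (7*b + p)/(-5*b + p)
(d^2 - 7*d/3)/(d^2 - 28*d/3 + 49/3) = d/(d - 7)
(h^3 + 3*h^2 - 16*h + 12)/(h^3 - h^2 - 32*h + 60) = (h - 1)/(h - 5)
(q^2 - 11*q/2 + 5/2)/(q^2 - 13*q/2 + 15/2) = (2*q - 1)/(2*q - 3)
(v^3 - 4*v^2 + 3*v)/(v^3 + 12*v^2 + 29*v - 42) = v*(v - 3)/(v^2 + 13*v + 42)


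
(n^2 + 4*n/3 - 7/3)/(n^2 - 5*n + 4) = (n + 7/3)/(n - 4)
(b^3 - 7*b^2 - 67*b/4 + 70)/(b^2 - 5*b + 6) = (b^3 - 7*b^2 - 67*b/4 + 70)/(b^2 - 5*b + 6)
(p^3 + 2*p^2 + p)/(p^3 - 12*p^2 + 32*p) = (p^2 + 2*p + 1)/(p^2 - 12*p + 32)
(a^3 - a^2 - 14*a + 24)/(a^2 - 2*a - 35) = (-a^3 + a^2 + 14*a - 24)/(-a^2 + 2*a + 35)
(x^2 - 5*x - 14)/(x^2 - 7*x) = (x + 2)/x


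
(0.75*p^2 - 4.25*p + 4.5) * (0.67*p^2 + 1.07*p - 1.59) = 0.5025*p^4 - 2.045*p^3 - 2.725*p^2 + 11.5725*p - 7.155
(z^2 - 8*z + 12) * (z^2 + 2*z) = z^4 - 6*z^3 - 4*z^2 + 24*z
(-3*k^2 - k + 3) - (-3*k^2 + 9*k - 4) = 7 - 10*k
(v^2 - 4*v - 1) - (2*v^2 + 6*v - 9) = -v^2 - 10*v + 8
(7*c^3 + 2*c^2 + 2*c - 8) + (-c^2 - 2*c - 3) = 7*c^3 + c^2 - 11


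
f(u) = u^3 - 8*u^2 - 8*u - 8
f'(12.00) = 232.00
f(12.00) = 472.00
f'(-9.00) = 379.00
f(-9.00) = -1313.00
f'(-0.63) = 3.27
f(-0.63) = -6.39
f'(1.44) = -24.82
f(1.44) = -33.12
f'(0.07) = -9.11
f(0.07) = -8.60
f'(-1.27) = 17.16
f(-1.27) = -12.79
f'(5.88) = 1.64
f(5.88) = -128.34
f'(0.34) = -13.09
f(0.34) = -11.61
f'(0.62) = -16.77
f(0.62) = -15.80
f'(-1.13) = 13.91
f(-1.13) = -10.62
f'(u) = 3*u^2 - 16*u - 8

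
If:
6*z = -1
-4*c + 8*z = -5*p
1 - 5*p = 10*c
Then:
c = -1/42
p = 26/105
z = -1/6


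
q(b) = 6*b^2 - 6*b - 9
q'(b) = 12*b - 6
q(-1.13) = 5.44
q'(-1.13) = -19.56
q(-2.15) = 31.64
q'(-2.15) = -31.80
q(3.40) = 39.96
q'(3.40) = 34.80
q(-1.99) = 26.70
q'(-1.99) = -29.88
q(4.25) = 73.88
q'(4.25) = 45.00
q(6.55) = 209.12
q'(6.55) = 72.60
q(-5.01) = 171.66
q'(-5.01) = -66.12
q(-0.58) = -3.50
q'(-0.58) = -12.96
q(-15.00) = 1431.00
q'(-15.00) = -186.00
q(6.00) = 171.00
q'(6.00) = 66.00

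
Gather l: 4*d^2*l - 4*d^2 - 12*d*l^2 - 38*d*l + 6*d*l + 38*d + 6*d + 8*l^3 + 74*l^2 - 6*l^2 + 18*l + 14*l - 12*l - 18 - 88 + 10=-4*d^2 + 44*d + 8*l^3 + l^2*(68 - 12*d) + l*(4*d^2 - 32*d + 20) - 96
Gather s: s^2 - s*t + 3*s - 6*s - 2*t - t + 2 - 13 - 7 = s^2 + s*(-t - 3) - 3*t - 18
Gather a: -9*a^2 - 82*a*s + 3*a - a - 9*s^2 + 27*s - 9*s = -9*a^2 + a*(2 - 82*s) - 9*s^2 + 18*s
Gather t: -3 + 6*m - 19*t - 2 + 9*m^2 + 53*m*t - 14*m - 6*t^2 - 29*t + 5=9*m^2 - 8*m - 6*t^2 + t*(53*m - 48)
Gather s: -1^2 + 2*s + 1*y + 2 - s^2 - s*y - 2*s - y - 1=-s^2 - s*y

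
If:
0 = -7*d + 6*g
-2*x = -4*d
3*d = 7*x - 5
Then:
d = 5/11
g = 35/66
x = 10/11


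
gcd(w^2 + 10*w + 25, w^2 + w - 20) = w + 5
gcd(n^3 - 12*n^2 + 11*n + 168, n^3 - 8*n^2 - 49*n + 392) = n^2 - 15*n + 56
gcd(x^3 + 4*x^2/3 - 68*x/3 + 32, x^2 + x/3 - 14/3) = x - 2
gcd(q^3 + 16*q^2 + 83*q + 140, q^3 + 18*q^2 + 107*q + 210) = q^2 + 12*q + 35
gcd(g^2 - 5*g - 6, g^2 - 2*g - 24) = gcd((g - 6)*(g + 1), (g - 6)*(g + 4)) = g - 6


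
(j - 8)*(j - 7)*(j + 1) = j^3 - 14*j^2 + 41*j + 56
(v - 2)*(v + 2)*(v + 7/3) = v^3 + 7*v^2/3 - 4*v - 28/3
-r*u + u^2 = u*(-r + u)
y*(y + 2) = y^2 + 2*y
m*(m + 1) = m^2 + m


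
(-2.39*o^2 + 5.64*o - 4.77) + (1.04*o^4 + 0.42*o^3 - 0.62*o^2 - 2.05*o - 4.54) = 1.04*o^4 + 0.42*o^3 - 3.01*o^2 + 3.59*o - 9.31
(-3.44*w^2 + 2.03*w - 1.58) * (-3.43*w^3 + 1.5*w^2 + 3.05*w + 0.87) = 11.7992*w^5 - 12.1229*w^4 - 2.0276*w^3 + 0.828699999999999*w^2 - 3.0529*w - 1.3746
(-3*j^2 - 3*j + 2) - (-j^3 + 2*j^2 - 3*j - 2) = j^3 - 5*j^2 + 4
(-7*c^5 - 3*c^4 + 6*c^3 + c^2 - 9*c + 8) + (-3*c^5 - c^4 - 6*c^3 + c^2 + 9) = -10*c^5 - 4*c^4 + 2*c^2 - 9*c + 17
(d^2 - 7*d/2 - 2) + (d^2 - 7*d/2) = 2*d^2 - 7*d - 2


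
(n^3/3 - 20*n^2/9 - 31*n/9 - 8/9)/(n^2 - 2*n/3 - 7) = (-3*n^3 + 20*n^2 + 31*n + 8)/(3*(-3*n^2 + 2*n + 21))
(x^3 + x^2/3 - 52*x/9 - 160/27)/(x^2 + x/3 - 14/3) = (27*x^3 + 9*x^2 - 156*x - 160)/(9*(3*x^2 + x - 14))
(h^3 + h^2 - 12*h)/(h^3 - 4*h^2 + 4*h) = (h^2 + h - 12)/(h^2 - 4*h + 4)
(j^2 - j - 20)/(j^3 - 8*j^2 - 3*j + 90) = (j + 4)/(j^2 - 3*j - 18)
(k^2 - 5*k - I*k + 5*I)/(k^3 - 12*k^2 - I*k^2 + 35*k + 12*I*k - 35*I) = 1/(k - 7)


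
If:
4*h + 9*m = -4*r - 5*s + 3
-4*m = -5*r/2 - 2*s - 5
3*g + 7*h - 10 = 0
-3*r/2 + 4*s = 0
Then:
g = 1477*s/72 + 391/48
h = -211*s/24 - 33/16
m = 13*s/6 + 5/4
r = 8*s/3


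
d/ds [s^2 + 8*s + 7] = 2*s + 8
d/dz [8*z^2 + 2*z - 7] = 16*z + 2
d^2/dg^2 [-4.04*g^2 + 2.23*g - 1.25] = -8.08000000000000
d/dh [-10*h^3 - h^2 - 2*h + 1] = -30*h^2 - 2*h - 2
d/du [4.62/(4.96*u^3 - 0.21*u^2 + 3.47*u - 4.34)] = (-68.7456*u^2 + 1.9404*u - 16.0314)/(4.96*u^3 - 0.21*u^2 + 3.47*u - 4.34)^2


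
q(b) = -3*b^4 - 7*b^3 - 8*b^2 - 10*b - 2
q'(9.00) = -10603.00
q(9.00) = -25526.00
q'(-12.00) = 17894.00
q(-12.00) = -51146.00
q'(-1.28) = 1.24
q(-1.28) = 4.32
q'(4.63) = -1725.29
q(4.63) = -2293.19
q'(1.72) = -160.71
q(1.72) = -104.74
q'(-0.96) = -3.38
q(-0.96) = 3.87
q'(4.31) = -1429.81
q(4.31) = -1789.36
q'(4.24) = -1370.07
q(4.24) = -1691.38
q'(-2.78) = 130.00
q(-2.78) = -64.82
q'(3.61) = -905.98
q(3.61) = -981.18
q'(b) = -12*b^3 - 21*b^2 - 16*b - 10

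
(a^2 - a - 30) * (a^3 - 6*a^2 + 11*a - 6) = a^5 - 7*a^4 - 13*a^3 + 163*a^2 - 324*a + 180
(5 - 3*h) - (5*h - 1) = 6 - 8*h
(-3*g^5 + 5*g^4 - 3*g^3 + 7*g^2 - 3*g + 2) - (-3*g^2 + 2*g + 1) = -3*g^5 + 5*g^4 - 3*g^3 + 10*g^2 - 5*g + 1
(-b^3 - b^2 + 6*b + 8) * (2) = -2*b^3 - 2*b^2 + 12*b + 16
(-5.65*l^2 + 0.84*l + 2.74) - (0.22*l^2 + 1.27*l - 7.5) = -5.87*l^2 - 0.43*l + 10.24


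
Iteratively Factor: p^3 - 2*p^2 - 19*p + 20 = (p - 5)*(p^2 + 3*p - 4) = (p - 5)*(p - 1)*(p + 4)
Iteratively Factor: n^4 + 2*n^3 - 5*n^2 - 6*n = (n + 3)*(n^3 - n^2 - 2*n) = n*(n + 3)*(n^2 - n - 2) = n*(n - 2)*(n + 3)*(n + 1)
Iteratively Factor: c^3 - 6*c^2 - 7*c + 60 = (c - 4)*(c^2 - 2*c - 15) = (c - 5)*(c - 4)*(c + 3)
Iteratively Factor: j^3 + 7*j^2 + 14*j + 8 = (j + 4)*(j^2 + 3*j + 2) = (j + 1)*(j + 4)*(j + 2)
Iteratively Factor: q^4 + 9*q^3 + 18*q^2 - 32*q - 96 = (q + 4)*(q^3 + 5*q^2 - 2*q - 24) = (q + 3)*(q + 4)*(q^2 + 2*q - 8) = (q + 3)*(q + 4)^2*(q - 2)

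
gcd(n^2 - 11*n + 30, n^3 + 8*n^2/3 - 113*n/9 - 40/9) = 1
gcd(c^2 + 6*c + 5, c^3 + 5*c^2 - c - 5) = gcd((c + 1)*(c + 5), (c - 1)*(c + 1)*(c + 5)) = c^2 + 6*c + 5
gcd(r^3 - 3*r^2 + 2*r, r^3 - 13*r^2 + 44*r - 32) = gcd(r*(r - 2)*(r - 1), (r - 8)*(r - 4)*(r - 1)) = r - 1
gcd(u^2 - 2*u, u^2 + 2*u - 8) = u - 2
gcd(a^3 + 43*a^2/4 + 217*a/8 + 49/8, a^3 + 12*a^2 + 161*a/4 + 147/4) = a^2 + 21*a/2 + 49/2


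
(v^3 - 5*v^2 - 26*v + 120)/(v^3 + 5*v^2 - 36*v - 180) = (v - 4)/(v + 6)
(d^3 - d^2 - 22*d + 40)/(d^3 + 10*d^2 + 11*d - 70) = (d - 4)/(d + 7)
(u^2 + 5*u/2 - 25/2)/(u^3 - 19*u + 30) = (u - 5/2)/(u^2 - 5*u + 6)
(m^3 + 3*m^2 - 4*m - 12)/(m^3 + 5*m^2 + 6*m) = (m - 2)/m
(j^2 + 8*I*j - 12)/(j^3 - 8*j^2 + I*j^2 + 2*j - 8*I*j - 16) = (j + 6*I)/(j^2 - j*(8 + I) + 8*I)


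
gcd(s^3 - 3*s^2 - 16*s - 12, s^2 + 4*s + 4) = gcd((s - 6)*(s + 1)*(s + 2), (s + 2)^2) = s + 2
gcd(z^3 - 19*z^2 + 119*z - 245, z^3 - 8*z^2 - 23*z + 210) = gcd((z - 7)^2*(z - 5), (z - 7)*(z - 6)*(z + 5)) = z - 7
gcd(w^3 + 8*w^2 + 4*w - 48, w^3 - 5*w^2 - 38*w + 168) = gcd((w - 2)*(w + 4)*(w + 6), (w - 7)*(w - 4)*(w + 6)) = w + 6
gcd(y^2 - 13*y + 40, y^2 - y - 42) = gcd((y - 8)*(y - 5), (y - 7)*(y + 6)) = 1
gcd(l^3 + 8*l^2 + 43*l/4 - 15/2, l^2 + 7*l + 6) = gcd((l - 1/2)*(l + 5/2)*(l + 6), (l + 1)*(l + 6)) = l + 6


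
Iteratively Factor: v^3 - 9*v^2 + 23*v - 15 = (v - 3)*(v^2 - 6*v + 5) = (v - 5)*(v - 3)*(v - 1)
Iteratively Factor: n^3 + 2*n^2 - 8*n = (n + 4)*(n^2 - 2*n) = n*(n + 4)*(n - 2)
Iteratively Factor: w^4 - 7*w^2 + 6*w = (w - 2)*(w^3 + 2*w^2 - 3*w) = (w - 2)*(w + 3)*(w^2 - w) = w*(w - 2)*(w + 3)*(w - 1)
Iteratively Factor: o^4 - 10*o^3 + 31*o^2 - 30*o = (o - 2)*(o^3 - 8*o^2 + 15*o) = (o - 3)*(o - 2)*(o^2 - 5*o) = (o - 5)*(o - 3)*(o - 2)*(o)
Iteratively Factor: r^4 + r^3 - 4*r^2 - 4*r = (r)*(r^3 + r^2 - 4*r - 4) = r*(r + 1)*(r^2 - 4) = r*(r - 2)*(r + 1)*(r + 2)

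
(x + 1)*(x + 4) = x^2 + 5*x + 4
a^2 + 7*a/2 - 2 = (a - 1/2)*(a + 4)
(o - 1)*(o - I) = o^2 - o - I*o + I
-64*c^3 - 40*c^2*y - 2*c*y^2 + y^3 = (-8*c + y)*(2*c + y)*(4*c + y)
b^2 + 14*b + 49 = (b + 7)^2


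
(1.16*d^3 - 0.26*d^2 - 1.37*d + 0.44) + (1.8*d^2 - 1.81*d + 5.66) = 1.16*d^3 + 1.54*d^2 - 3.18*d + 6.1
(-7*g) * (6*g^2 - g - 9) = -42*g^3 + 7*g^2 + 63*g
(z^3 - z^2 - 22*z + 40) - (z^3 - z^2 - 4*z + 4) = 36 - 18*z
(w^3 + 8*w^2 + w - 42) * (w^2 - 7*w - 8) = w^5 + w^4 - 63*w^3 - 113*w^2 + 286*w + 336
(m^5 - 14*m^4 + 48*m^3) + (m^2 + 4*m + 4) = m^5 - 14*m^4 + 48*m^3 + m^2 + 4*m + 4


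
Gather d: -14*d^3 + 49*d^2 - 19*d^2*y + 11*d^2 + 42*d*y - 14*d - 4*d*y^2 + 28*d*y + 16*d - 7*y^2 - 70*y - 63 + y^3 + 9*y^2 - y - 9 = -14*d^3 + d^2*(60 - 19*y) + d*(-4*y^2 + 70*y + 2) + y^3 + 2*y^2 - 71*y - 72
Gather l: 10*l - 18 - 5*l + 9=5*l - 9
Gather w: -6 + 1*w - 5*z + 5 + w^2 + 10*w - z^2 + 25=w^2 + 11*w - z^2 - 5*z + 24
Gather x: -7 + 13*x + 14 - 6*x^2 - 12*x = -6*x^2 + x + 7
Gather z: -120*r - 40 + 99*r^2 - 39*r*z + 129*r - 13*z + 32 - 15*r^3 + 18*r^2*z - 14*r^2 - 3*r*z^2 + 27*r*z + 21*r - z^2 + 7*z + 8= -15*r^3 + 85*r^2 + 30*r + z^2*(-3*r - 1) + z*(18*r^2 - 12*r - 6)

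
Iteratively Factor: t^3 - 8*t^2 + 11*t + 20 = (t + 1)*(t^2 - 9*t + 20) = (t - 4)*(t + 1)*(t - 5)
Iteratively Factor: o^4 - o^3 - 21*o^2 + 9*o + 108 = (o + 3)*(o^3 - 4*o^2 - 9*o + 36) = (o - 4)*(o + 3)*(o^2 - 9) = (o - 4)*(o + 3)^2*(o - 3)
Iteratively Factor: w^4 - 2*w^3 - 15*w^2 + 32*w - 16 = (w - 4)*(w^3 + 2*w^2 - 7*w + 4) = (w - 4)*(w - 1)*(w^2 + 3*w - 4) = (w - 4)*(w - 1)^2*(w + 4)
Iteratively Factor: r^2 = (r)*(r)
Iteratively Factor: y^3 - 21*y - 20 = (y + 1)*(y^2 - y - 20) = (y - 5)*(y + 1)*(y + 4)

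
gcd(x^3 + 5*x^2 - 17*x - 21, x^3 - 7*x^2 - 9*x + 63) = x - 3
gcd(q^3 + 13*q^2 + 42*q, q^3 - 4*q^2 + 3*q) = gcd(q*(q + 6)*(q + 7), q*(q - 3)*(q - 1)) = q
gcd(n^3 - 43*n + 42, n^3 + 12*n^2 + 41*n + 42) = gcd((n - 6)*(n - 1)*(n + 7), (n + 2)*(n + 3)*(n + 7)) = n + 7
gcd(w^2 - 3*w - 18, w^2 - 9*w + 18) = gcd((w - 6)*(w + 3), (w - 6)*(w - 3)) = w - 6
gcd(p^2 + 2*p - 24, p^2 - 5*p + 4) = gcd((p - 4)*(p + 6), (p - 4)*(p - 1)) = p - 4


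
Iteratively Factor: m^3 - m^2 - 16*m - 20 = (m - 5)*(m^2 + 4*m + 4) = (m - 5)*(m + 2)*(m + 2)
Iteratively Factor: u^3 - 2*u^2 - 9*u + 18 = (u - 3)*(u^2 + u - 6) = (u - 3)*(u + 3)*(u - 2)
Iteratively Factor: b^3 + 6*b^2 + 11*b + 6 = (b + 3)*(b^2 + 3*b + 2) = (b + 2)*(b + 3)*(b + 1)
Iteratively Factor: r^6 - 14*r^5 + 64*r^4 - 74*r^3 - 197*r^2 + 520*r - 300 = (r - 5)*(r^5 - 9*r^4 + 19*r^3 + 21*r^2 - 92*r + 60) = (r - 5)^2*(r^4 - 4*r^3 - r^2 + 16*r - 12) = (r - 5)^2*(r - 3)*(r^3 - r^2 - 4*r + 4) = (r - 5)^2*(r - 3)*(r - 2)*(r^2 + r - 2) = (r - 5)^2*(r - 3)*(r - 2)*(r - 1)*(r + 2)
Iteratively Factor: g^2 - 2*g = (g - 2)*(g)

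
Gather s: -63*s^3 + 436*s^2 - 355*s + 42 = -63*s^3 + 436*s^2 - 355*s + 42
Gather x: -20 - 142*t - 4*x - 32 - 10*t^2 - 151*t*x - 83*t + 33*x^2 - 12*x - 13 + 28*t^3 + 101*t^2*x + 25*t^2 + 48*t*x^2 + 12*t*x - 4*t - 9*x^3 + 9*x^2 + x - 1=28*t^3 + 15*t^2 - 229*t - 9*x^3 + x^2*(48*t + 42) + x*(101*t^2 - 139*t - 15) - 66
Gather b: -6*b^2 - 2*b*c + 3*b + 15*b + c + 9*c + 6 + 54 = -6*b^2 + b*(18 - 2*c) + 10*c + 60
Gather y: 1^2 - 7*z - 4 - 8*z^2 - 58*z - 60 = -8*z^2 - 65*z - 63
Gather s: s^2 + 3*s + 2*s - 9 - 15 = s^2 + 5*s - 24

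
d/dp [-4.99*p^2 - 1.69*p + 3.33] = -9.98*p - 1.69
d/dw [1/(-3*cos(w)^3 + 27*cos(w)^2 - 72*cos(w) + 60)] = (sin(w)^2 + 6*cos(w) - 9)*sin(w)/((cos(w) - 5)^2*(cos(w) - 2)^4)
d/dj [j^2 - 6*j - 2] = 2*j - 6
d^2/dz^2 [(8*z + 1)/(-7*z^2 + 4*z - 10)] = 2*(-4*(7*z - 2)^2*(8*z + 1) + (168*z - 25)*(7*z^2 - 4*z + 10))/(7*z^2 - 4*z + 10)^3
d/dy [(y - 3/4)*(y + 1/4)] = 2*y - 1/2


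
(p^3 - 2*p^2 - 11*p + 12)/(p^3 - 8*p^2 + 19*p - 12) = (p + 3)/(p - 3)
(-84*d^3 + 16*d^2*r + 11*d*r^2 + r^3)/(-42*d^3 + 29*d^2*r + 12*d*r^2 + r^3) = (-2*d + r)/(-d + r)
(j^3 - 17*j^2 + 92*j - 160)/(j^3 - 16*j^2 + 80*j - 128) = (j - 5)/(j - 4)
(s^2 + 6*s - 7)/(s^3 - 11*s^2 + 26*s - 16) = (s + 7)/(s^2 - 10*s + 16)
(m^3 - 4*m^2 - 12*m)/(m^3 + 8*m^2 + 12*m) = (m - 6)/(m + 6)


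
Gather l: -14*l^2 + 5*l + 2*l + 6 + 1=-14*l^2 + 7*l + 7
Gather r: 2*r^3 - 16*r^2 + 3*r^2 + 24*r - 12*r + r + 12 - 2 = 2*r^3 - 13*r^2 + 13*r + 10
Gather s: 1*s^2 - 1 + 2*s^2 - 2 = 3*s^2 - 3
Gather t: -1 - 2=-3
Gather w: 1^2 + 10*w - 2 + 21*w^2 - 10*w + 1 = 21*w^2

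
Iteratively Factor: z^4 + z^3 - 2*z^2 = (z - 1)*(z^3 + 2*z^2) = z*(z - 1)*(z^2 + 2*z) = z*(z - 1)*(z + 2)*(z)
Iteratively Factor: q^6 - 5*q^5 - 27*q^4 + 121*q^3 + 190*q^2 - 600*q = (q - 5)*(q^5 - 27*q^3 - 14*q^2 + 120*q) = (q - 5)*(q + 4)*(q^4 - 4*q^3 - 11*q^2 + 30*q) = (q - 5)*(q + 3)*(q + 4)*(q^3 - 7*q^2 + 10*q) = q*(q - 5)*(q + 3)*(q + 4)*(q^2 - 7*q + 10) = q*(q - 5)*(q - 2)*(q + 3)*(q + 4)*(q - 5)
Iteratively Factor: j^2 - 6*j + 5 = (j - 1)*(j - 5)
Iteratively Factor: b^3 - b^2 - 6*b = (b - 3)*(b^2 + 2*b) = (b - 3)*(b + 2)*(b)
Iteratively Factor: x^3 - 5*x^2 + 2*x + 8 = (x - 2)*(x^2 - 3*x - 4) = (x - 4)*(x - 2)*(x + 1)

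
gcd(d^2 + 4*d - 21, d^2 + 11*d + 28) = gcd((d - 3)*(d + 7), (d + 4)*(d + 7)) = d + 7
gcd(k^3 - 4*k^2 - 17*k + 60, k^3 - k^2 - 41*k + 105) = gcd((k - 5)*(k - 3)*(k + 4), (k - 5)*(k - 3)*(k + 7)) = k^2 - 8*k + 15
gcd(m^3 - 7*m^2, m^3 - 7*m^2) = m^3 - 7*m^2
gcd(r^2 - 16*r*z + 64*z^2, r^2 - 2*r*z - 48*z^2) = -r + 8*z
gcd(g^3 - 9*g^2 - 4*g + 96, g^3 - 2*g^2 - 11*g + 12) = g^2 - g - 12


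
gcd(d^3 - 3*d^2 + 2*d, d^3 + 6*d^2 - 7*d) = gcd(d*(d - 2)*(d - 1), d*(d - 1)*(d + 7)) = d^2 - d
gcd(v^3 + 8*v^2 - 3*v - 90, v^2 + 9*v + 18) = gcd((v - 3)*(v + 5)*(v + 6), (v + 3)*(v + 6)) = v + 6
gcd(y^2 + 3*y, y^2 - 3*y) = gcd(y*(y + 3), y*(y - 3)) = y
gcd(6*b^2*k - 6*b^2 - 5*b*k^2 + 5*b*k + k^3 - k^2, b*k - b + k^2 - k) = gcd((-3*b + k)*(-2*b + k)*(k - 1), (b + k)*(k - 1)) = k - 1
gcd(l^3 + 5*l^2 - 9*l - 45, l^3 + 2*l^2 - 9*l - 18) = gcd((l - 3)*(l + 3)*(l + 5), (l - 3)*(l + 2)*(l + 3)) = l^2 - 9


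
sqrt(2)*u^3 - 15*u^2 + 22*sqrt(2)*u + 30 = (u - 5*sqrt(2))*(u - 3*sqrt(2))*(sqrt(2)*u + 1)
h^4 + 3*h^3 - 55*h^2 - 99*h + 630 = (h - 6)*(h - 3)*(h + 5)*(h + 7)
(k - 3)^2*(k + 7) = k^3 + k^2 - 33*k + 63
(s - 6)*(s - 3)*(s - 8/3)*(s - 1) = s^4 - 38*s^3/3 + 161*s^2/3 - 90*s + 48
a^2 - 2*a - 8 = (a - 4)*(a + 2)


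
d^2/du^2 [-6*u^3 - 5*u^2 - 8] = -36*u - 10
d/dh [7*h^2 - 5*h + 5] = 14*h - 5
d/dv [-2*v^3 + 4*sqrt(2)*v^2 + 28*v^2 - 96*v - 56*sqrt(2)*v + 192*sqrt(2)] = -6*v^2 + 8*sqrt(2)*v + 56*v - 96 - 56*sqrt(2)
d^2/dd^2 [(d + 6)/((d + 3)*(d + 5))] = 2*(d^3 + 18*d^2 + 99*d + 174)/(d^6 + 24*d^5 + 237*d^4 + 1232*d^3 + 3555*d^2 + 5400*d + 3375)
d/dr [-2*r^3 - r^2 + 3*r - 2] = -6*r^2 - 2*r + 3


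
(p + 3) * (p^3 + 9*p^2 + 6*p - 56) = p^4 + 12*p^3 + 33*p^2 - 38*p - 168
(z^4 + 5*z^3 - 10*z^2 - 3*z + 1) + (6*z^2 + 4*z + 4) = z^4 + 5*z^3 - 4*z^2 + z + 5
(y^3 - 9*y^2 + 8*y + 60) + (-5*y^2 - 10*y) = y^3 - 14*y^2 - 2*y + 60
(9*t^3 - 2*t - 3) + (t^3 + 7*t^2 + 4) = 10*t^3 + 7*t^2 - 2*t + 1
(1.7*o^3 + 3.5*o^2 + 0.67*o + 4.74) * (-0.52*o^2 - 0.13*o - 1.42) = -0.884*o^5 - 2.041*o^4 - 3.2174*o^3 - 7.5219*o^2 - 1.5676*o - 6.7308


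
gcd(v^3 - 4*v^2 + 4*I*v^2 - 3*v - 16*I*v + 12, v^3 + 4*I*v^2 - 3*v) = v^2 + 4*I*v - 3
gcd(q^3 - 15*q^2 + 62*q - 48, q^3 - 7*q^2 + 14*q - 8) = q - 1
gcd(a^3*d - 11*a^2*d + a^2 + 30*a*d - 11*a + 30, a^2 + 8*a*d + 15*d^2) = 1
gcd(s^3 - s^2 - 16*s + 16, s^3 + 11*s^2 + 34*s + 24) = s + 4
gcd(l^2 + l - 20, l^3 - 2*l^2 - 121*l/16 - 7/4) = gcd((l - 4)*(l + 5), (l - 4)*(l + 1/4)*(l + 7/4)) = l - 4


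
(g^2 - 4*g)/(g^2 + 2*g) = (g - 4)/(g + 2)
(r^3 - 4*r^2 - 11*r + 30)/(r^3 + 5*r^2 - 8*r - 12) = (r^2 - 2*r - 15)/(r^2 + 7*r + 6)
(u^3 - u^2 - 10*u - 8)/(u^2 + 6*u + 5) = (u^2 - 2*u - 8)/(u + 5)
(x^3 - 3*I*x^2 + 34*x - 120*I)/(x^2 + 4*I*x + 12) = (x^2 - 9*I*x - 20)/(x - 2*I)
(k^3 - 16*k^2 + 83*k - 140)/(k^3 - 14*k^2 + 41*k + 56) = (k^2 - 9*k + 20)/(k^2 - 7*k - 8)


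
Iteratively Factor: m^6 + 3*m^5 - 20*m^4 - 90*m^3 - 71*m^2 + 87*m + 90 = (m + 1)*(m^5 + 2*m^4 - 22*m^3 - 68*m^2 - 3*m + 90) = (m + 1)*(m + 3)*(m^4 - m^3 - 19*m^2 - 11*m + 30) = (m - 1)*(m + 1)*(m + 3)*(m^3 - 19*m - 30) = (m - 5)*(m - 1)*(m + 1)*(m + 3)*(m^2 + 5*m + 6) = (m - 5)*(m - 1)*(m + 1)*(m + 2)*(m + 3)*(m + 3)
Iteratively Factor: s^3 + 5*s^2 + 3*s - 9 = (s - 1)*(s^2 + 6*s + 9) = (s - 1)*(s + 3)*(s + 3)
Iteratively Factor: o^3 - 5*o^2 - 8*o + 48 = (o + 3)*(o^2 - 8*o + 16) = (o - 4)*(o + 3)*(o - 4)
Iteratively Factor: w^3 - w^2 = (w)*(w^2 - w) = w*(w - 1)*(w)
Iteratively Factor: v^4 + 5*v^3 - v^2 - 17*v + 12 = (v - 1)*(v^3 + 6*v^2 + 5*v - 12) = (v - 1)^2*(v^2 + 7*v + 12) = (v - 1)^2*(v + 4)*(v + 3)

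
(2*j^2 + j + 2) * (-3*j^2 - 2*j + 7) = -6*j^4 - 7*j^3 + 6*j^2 + 3*j + 14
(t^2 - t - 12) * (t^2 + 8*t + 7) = t^4 + 7*t^3 - 13*t^2 - 103*t - 84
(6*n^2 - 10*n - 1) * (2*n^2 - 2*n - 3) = 12*n^4 - 32*n^3 + 32*n + 3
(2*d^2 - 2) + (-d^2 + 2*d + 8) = d^2 + 2*d + 6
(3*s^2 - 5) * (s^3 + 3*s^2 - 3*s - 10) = 3*s^5 + 9*s^4 - 14*s^3 - 45*s^2 + 15*s + 50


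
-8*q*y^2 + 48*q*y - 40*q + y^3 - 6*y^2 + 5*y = (-8*q + y)*(y - 5)*(y - 1)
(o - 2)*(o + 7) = o^2 + 5*o - 14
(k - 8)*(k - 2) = k^2 - 10*k + 16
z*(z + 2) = z^2 + 2*z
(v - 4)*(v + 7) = v^2 + 3*v - 28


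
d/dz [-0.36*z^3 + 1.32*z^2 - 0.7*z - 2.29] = -1.08*z^2 + 2.64*z - 0.7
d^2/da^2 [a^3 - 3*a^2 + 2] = 6*a - 6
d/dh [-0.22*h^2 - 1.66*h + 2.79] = -0.44*h - 1.66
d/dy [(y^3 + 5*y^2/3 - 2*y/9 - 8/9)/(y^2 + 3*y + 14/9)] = (81*y^4 + 486*y^3 + 801*y^2 + 564*y + 188)/(81*y^4 + 486*y^3 + 981*y^2 + 756*y + 196)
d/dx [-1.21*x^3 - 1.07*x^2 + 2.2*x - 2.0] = -3.63*x^2 - 2.14*x + 2.2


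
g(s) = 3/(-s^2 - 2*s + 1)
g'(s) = 3*(2*s + 2)/(-s^2 - 2*s + 1)^2 = 6*(s + 1)/(s^2 + 2*s - 1)^2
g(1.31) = -0.90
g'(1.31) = 1.25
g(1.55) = -0.67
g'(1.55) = 0.75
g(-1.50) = 1.71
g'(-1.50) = -0.98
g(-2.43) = -66.82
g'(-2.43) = -4255.93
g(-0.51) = 1.70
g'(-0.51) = 0.95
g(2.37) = -0.32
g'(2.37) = 0.23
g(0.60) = -5.36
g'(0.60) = 30.61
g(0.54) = -8.07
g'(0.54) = 66.91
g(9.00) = -0.03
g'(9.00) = 0.01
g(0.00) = 3.00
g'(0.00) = 6.00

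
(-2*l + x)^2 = 4*l^2 - 4*l*x + x^2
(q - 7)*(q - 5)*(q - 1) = q^3 - 13*q^2 + 47*q - 35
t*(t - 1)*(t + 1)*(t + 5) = t^4 + 5*t^3 - t^2 - 5*t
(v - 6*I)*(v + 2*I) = v^2 - 4*I*v + 12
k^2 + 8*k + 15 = (k + 3)*(k + 5)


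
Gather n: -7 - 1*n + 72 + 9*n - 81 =8*n - 16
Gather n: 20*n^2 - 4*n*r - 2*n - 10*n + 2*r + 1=20*n^2 + n*(-4*r - 12) + 2*r + 1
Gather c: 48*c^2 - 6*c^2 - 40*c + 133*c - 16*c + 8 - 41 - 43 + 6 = 42*c^2 + 77*c - 70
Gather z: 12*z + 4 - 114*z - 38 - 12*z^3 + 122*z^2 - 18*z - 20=-12*z^3 + 122*z^2 - 120*z - 54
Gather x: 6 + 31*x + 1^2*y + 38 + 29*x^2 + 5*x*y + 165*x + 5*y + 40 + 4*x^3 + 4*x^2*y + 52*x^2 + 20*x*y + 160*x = 4*x^3 + x^2*(4*y + 81) + x*(25*y + 356) + 6*y + 84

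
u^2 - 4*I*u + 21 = (u - 7*I)*(u + 3*I)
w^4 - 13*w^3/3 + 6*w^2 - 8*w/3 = w*(w - 2)*(w - 4/3)*(w - 1)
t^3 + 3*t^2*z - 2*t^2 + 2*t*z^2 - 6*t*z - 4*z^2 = (t - 2)*(t + z)*(t + 2*z)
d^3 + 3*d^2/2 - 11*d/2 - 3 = (d - 2)*(d + 1/2)*(d + 3)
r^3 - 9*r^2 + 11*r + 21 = (r - 7)*(r - 3)*(r + 1)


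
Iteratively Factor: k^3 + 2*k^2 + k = (k)*(k^2 + 2*k + 1) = k*(k + 1)*(k + 1)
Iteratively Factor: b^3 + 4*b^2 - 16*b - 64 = (b + 4)*(b^2 - 16) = (b - 4)*(b + 4)*(b + 4)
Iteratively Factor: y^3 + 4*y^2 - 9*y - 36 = (y + 3)*(y^2 + y - 12) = (y + 3)*(y + 4)*(y - 3)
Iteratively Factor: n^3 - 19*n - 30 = (n + 3)*(n^2 - 3*n - 10) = (n - 5)*(n + 3)*(n + 2)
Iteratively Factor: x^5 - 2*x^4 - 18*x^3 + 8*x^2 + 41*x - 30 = (x + 2)*(x^4 - 4*x^3 - 10*x^2 + 28*x - 15) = (x - 1)*(x + 2)*(x^3 - 3*x^2 - 13*x + 15) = (x - 1)*(x + 2)*(x + 3)*(x^2 - 6*x + 5) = (x - 1)^2*(x + 2)*(x + 3)*(x - 5)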